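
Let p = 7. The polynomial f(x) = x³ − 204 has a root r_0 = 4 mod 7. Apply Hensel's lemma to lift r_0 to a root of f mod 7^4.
r_3 = 795 (mod 2401)

Hensel: r_{i+1} = r_i − f(r_i)/f′(r_i) mod 7^{i+2}, where f′(x) = 3x². Iterate:
  r_0 = 4 (mod 7)
  r_1 = 11 (mod 49)
  r_2 = 109 (mod 343)
  r_3 = 795 (mod 2401)
Final: r = 795 with f(r) ≡ 0 mod 7^4.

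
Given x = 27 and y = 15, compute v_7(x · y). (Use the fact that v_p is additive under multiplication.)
v_7(405) = 0

v_p(x) = 0 (factor: 27 = 7^0 · 27); v_p(y) = 0 (factor: 15 = 7^0 · 15). Additivity: v_p(xy) = v_p(x) + v_p(y) = 0 + 0 = 0. (Direct check: xy = 405 = 7^0 · (405).)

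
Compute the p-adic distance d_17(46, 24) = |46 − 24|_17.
d_17(46, 24) = 1

Step 1 — x − y = 46 − 24 = 22. Step 2 — v_17(22) = 0 (factor: 22 = (17^0 · 22); the sign does not affect v_p). Step 3 — |x − y|_17 = 17^{0} = 1.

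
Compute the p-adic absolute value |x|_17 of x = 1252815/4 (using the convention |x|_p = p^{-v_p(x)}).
|1252815/4|_17 = 1/83521

Step 1 — compute v_17(x) by factoring powers of 17 out of the numerator and denominator: v_17(1252815/4) = 4. Step 2 — apply |x|_p = p^{-v_p(x)} = 17^{-4} = 1/83521.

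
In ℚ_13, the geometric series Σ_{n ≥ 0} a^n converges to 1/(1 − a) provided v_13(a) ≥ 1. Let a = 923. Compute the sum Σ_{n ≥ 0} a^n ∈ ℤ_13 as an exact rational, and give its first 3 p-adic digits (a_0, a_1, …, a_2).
Σ a^n = 1/(1 − a) = -1/922;  first 3 digits = (1, 6, 2)

v_13(a) = 1 ≥ 1, so the series converges in ℤ_13 to 1/(1 − a) = 1/(1 − 923) = -1/922. Expand this rational in ℤ_13: compute digits iteratively via d_i = x_i mod 13, x_{i+1} = (x_i − d_i)/13. The first 3 digits are (1, 6, 2).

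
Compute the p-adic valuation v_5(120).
v_5(120) = 1

v_5(n) is the largest exponent k such that 5^k divides n. Factor out: 120 = 5^1 · 24. (Sign doesn't affect v_p.) So v_5(120) = 1.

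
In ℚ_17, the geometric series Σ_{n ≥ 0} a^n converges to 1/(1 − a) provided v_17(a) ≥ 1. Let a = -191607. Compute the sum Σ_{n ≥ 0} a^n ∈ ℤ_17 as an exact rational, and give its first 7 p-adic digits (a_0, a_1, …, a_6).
Σ a^n = 1/(1 − a) = 1/191608;  first 7 digits = (1, 0, 0, 12, 14, 16, 7)

v_17(a) = 3 ≥ 1, so the series converges in ℤ_17 to 1/(1 − a) = 1/(1 − (-191607)) = 1/191608. Expand this rational in ℤ_17: compute digits iteratively via d_i = x_i mod 17, x_{i+1} = (x_i − d_i)/17. The first 7 digits are (1, 0, 0, 12, 14, 16, 7).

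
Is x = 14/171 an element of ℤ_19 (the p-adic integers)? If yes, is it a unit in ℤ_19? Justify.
x ∉ ℤ_19 (v_19(x) = -1 < 0)

ℤ_19 = {x ∈ ℚ_19 : v_19(x) ≥ 0} and ℤ_19^× = {x ∈ ℤ_19 : v_19(x) = 0}. Here v_19(14/171) = v_19(num) − v_19(den) = -1; compare against these criteria.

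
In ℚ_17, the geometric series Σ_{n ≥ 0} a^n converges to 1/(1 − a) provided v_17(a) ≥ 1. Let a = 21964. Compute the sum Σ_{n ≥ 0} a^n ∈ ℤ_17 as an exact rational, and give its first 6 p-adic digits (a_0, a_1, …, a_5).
Σ a^n = 1/(1 − a) = -1/21963;  first 6 digits = (1, 0, 8, 4, 13, 16)

v_17(a) = 2 ≥ 1, so the series converges in ℤ_17 to 1/(1 − a) = 1/(1 − 21964) = -1/21963. Expand this rational in ℤ_17: compute digits iteratively via d_i = x_i mod 17, x_{i+1} = (x_i − d_i)/17. The first 6 digits are (1, 0, 8, 4, 13, 16).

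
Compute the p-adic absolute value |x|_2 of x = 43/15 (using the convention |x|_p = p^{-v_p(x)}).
|43/15|_2 = 1

Step 1 — compute v_2(x) by factoring powers of 2 out of the numerator and denominator: v_2(43/15) = 0. Step 2 — apply |x|_p = p^{-v_p(x)} = 2^{0} = 1.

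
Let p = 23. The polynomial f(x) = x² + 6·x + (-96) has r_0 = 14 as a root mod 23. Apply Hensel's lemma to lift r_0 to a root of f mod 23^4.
r_3 = 101950 (mod 279841)

Hensel: r_{i+1} = r_i − f(r_i)·(f′(r_i))^{-1} mod 23^{i+2}, f′(x) = 2x + 6. Iterate:
  r_0 = 14 (mod 23)
  r_1 = 382 (mod 529)
  r_2 = 4614 (mod 12167)
  r_3 = 101950 (mod 279841)
Final: r = 101950 satisfies f(r) ≡ 0 mod 23^4.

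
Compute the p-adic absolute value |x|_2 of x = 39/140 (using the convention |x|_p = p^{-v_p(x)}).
|39/140|_2 = 4

Step 1 — compute v_2(x) by factoring powers of 2 out of the numerator and denominator: v_2(39/140) = -2. Step 2 — apply |x|_p = p^{-v_p(x)} = 2^{2} = 4.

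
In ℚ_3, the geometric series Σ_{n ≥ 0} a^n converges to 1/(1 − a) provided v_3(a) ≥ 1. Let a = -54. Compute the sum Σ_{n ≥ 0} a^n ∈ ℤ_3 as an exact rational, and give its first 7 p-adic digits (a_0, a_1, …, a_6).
Σ a^n = 1/(1 − a) = 1/55;  first 7 digits = (1, 0, 0, 1, 2, 2, 0)

v_3(a) = 3 ≥ 1, so the series converges in ℤ_3 to 1/(1 − a) = 1/(1 − (-54)) = 1/55. Expand this rational in ℤ_3: compute digits iteratively via d_i = x_i mod 3, x_{i+1} = (x_i − d_i)/3. The first 7 digits are (1, 0, 0, 1, 2, 2, 0).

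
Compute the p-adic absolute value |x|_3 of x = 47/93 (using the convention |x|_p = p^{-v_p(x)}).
|47/93|_3 = 3

Step 1 — compute v_3(x) by factoring powers of 3 out of the numerator and denominator: v_3(47/93) = -1. Step 2 — apply |x|_p = p^{-v_p(x)} = 3^{1} = 3.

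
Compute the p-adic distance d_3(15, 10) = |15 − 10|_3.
d_3(15, 10) = 1

Step 1 — x − y = 15 − 10 = 5. Step 2 — v_3(5) = 0 (factor: 5 = (3^0 · 5); the sign does not affect v_p). Step 3 — |x − y|_3 = 3^{0} = 1.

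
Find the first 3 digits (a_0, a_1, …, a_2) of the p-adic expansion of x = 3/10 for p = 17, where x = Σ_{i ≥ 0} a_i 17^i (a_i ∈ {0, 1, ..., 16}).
(a_0, …, a_2) = (2, 5, 15)

v_17(3/10) = 0 (numerator and denominator both coprime to 17), so x ∈ ℤ_17^×. Compute digits iteratively via a_i = x_i mod 17, x_{i+1} = (x_i − a_i)/17, with x_0 = x:
  x_0 = 3/10;  a_0 = 2;  x_1 = (x_0 − 2)/17 = -1/10
  x_1 = -1/10;  a_1 = 5;  x_2 = (x_1 − 5)/17 = -3/10
  x_2 = -3/10;  a_2 = 15;  x_3 = (x_2 − 15)/17 = -9/10
Digits: (2, 5, 15).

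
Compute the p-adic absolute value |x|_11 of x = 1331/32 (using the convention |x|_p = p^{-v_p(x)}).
|1331/32|_11 = 1/1331

Step 1 — compute v_11(x) by factoring powers of 11 out of the numerator and denominator: v_11(1331/32) = 3. Step 2 — apply |x|_p = p^{-v_p(x)} = 11^{-3} = 1/1331.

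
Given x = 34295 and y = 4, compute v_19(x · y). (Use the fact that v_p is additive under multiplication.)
v_19(137180) = 3

v_p(x) = 3 (factor: 34295 = 19^3 · 5); v_p(y) = 0 (factor: 4 = 19^0 · 4). Additivity: v_p(xy) = v_p(x) + v_p(y) = 3 + 0 = 3. (Direct check: xy = 137180 = 19^3 · (20).)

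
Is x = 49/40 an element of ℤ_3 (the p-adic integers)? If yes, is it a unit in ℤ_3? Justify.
x ∈ ℤ_3^× (unit); v_3(x) = 0

ℤ_3 = {x ∈ ℚ_3 : v_3(x) ≥ 0} and ℤ_3^× = {x ∈ ℤ_3 : v_3(x) = 0}. Here v_3(49/40) = v_3(num) − v_3(den) = 0; compare against these criteria.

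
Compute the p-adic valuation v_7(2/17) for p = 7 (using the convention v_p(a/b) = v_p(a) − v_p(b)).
v_7(2/17) = 0

Factor powers of 7 from the numerator and denominator of the reduced fraction: 2 = 7^0 · 2 and 17 = 7^0 · 17. Apply v_p(a/b) = v_p(a) − v_p(b): v_7(2/17) = 0 − 0 = 0.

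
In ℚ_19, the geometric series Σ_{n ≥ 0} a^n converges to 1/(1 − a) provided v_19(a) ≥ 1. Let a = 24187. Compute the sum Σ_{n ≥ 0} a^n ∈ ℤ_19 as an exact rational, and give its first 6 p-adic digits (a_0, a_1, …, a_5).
Σ a^n = 1/(1 − a) = -1/24186;  first 6 digits = (1, 0, 10, 3, 5, 8)

v_19(a) = 2 ≥ 1, so the series converges in ℤ_19 to 1/(1 − a) = 1/(1 − 24187) = -1/24186. Expand this rational in ℤ_19: compute digits iteratively via d_i = x_i mod 19, x_{i+1} = (x_i − d_i)/19. The first 6 digits are (1, 0, 10, 3, 5, 8).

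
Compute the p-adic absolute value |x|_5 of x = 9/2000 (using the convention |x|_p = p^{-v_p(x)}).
|9/2000|_5 = 125

Step 1 — compute v_5(x) by factoring powers of 5 out of the numerator and denominator: v_5(9/2000) = -3. Step 2 — apply |x|_p = p^{-v_p(x)} = 5^{3} = 125.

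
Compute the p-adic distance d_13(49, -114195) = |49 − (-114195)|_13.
d_13(49, -114195) = 1/28561

Step 1 — x − y = 49 − (-114195) = 114244. Step 2 — v_13(114244) = 4 (factor: 114244 = (13^4 · 4); the sign does not affect v_p). Step 3 — |x − y|_13 = 13^{-4} = 1/28561.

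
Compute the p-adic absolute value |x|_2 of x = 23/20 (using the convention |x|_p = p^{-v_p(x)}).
|23/20|_2 = 4

Step 1 — compute v_2(x) by factoring powers of 2 out of the numerator and denominator: v_2(23/20) = -2. Step 2 — apply |x|_p = p^{-v_p(x)} = 2^{2} = 4.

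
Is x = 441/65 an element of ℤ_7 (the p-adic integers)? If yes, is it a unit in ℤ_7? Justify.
x ∈ ℤ_7 but not a unit; v_7(x) = 2 > 0

ℤ_7 = {x ∈ ℚ_7 : v_7(x) ≥ 0} and ℤ_7^× = {x ∈ ℤ_7 : v_7(x) = 0}. Here v_7(441/65) = v_7(num) − v_7(den) = 2; compare against these criteria.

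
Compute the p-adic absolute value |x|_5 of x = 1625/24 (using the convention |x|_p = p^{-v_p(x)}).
|1625/24|_5 = 1/125

Step 1 — compute v_5(x) by factoring powers of 5 out of the numerator and denominator: v_5(1625/24) = 3. Step 2 — apply |x|_p = p^{-v_p(x)} = 5^{-3} = 1/125.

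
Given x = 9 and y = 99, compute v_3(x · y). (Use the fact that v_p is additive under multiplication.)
v_3(891) = 4

v_p(x) = 2 (factor: 9 = 3^2 · 1); v_p(y) = 2 (factor: 99 = 3^2 · 11). Additivity: v_p(xy) = v_p(x) + v_p(y) = 2 + 2 = 4. (Direct check: xy = 891 = 3^4 · (11).)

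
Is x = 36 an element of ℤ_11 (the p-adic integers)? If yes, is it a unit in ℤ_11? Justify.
x ∈ ℤ_11^× (unit); v_11(x) = 0

ℤ_11 = {x ∈ ℚ_11 : v_11(x) ≥ 0} and ℤ_11^× = {x ∈ ℤ_11 : v_11(x) = 0}. Here v_11(36) = v_11(num) − v_11(den) = 0; compare against these criteria.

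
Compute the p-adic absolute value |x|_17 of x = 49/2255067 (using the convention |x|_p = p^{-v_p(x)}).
|49/2255067|_17 = 83521

Step 1 — compute v_17(x) by factoring powers of 17 out of the numerator and denominator: v_17(49/2255067) = -4. Step 2 — apply |x|_p = p^{-v_p(x)} = 17^{4} = 83521.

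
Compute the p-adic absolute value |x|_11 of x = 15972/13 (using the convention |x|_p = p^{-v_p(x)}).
|15972/13|_11 = 1/1331

Step 1 — compute v_11(x) by factoring powers of 11 out of the numerator and denominator: v_11(15972/13) = 3. Step 2 — apply |x|_p = p^{-v_p(x)} = 11^{-3} = 1/1331.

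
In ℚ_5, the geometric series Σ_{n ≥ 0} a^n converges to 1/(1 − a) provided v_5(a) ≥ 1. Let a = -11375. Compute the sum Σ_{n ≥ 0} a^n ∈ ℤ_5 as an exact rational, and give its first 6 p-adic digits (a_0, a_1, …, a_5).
Σ a^n = 1/(1 − a) = 1/11376;  first 6 digits = (1, 0, 0, 4, 1, 1)

v_5(a) = 3 ≥ 1, so the series converges in ℤ_5 to 1/(1 − a) = 1/(1 − (-11375)) = 1/11376. Expand this rational in ℤ_5: compute digits iteratively via d_i = x_i mod 5, x_{i+1} = (x_i − d_i)/5. The first 6 digits are (1, 0, 0, 4, 1, 1).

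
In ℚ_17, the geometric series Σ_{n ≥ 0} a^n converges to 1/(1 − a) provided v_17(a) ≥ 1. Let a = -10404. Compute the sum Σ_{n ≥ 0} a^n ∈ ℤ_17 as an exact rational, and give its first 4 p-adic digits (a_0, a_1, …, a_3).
Σ a^n = 1/(1 − a) = 1/10405;  first 4 digits = (1, 0, 15, 14)

v_17(a) = 2 ≥ 1, so the series converges in ℤ_17 to 1/(1 − a) = 1/(1 − (-10404)) = 1/10405. Expand this rational in ℤ_17: compute digits iteratively via d_i = x_i mod 17, x_{i+1} = (x_i − d_i)/17. The first 4 digits are (1, 0, 15, 14).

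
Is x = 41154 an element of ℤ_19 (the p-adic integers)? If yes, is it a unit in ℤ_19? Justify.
x ∈ ℤ_19 but not a unit; v_19(x) = 3 > 0

ℤ_19 = {x ∈ ℚ_19 : v_19(x) ≥ 0} and ℤ_19^× = {x ∈ ℤ_19 : v_19(x) = 0}. Here v_19(41154) = v_19(num) − v_19(den) = 3; compare against these criteria.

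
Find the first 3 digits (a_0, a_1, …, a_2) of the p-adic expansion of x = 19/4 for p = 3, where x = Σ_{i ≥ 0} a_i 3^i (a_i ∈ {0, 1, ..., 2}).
(a_0, …, a_2) = (1, 2, 2)

v_3(19/4) = 0 (numerator and denominator both coprime to 3), so x ∈ ℤ_3^×. Compute digits iteratively via a_i = x_i mod 3, x_{i+1} = (x_i − a_i)/3, with x_0 = x:
  x_0 = 19/4;  a_0 = 1;  x_1 = (x_0 − 1)/3 = 5/4
  x_1 = 5/4;  a_1 = 2;  x_2 = (x_1 − 2)/3 = -1/4
  x_2 = -1/4;  a_2 = 2;  x_3 = (x_2 − 2)/3 = -3/4
Digits: (1, 2, 2).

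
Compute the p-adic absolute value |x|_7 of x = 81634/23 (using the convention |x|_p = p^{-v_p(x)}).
|81634/23|_7 = 1/2401

Step 1 — compute v_7(x) by factoring powers of 7 out of the numerator and denominator: v_7(81634/23) = 4. Step 2 — apply |x|_p = p^{-v_p(x)} = 7^{-4} = 1/2401.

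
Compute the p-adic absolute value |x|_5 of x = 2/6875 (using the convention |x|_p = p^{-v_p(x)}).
|2/6875|_5 = 625

Step 1 — compute v_5(x) by factoring powers of 5 out of the numerator and denominator: v_5(2/6875) = -4. Step 2 — apply |x|_p = p^{-v_p(x)} = 5^{4} = 625.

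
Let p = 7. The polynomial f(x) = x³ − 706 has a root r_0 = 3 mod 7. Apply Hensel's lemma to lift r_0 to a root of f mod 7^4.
r_3 = 2362 (mod 2401)

Hensel: r_{i+1} = r_i − f(r_i)/f′(r_i) mod 7^{i+2}, where f′(x) = 3x². Iterate:
  r_0 = 3 (mod 7)
  r_1 = 10 (mod 49)
  r_2 = 304 (mod 343)
  r_3 = 2362 (mod 2401)
Final: r = 2362 with f(r) ≡ 0 mod 7^4.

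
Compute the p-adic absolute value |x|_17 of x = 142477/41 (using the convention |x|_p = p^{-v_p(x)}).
|142477/41|_17 = 1/4913

Step 1 — compute v_17(x) by factoring powers of 17 out of the numerator and denominator: v_17(142477/41) = 3. Step 2 — apply |x|_p = p^{-v_p(x)} = 17^{-3} = 1/4913.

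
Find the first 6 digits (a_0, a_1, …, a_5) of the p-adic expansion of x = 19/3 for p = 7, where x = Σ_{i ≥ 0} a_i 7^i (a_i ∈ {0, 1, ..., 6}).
(a_0, …, a_5) = (4, 5, 4, 4, 4, 4)

v_7(19/3) = 0 (numerator and denominator both coprime to 7), so x ∈ ℤ_7^×. Compute digits iteratively via a_i = x_i mod 7, x_{i+1} = (x_i − a_i)/7, with x_0 = x:
  x_0 = 19/3;  a_0 = 4;  x_1 = (x_0 − 4)/7 = 1/3
  x_1 = 1/3;  a_1 = 5;  x_2 = (x_1 − 5)/7 = -2/3
  x_2 = -2/3;  a_2 = 4;  x_3 = (x_2 − 4)/7 = -2/3
  x_3 = -2/3;  a_3 = 4;  x_4 = (x_3 − 4)/7 = -2/3
  x_4 = -2/3;  a_4 = 4;  x_5 = (x_4 − 4)/7 = -2/3
  x_5 = -2/3;  a_5 = 4;  x_6 = (x_5 − 4)/7 = -2/3
Digits: (4, 5, 4, 4, 4, 4).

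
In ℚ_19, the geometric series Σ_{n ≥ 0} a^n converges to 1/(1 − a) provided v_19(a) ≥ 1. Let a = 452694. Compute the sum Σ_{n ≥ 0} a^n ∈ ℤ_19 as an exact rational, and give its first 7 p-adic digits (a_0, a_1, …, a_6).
Σ a^n = 1/(1 − a) = -1/452693;  first 7 digits = (1, 0, 0, 9, 3, 0, 5)

v_19(a) = 3 ≥ 1, so the series converges in ℤ_19 to 1/(1 − a) = 1/(1 − 452694) = -1/452693. Expand this rational in ℤ_19: compute digits iteratively via d_i = x_i mod 19, x_{i+1} = (x_i − d_i)/19. The first 7 digits are (1, 0, 0, 9, 3, 0, 5).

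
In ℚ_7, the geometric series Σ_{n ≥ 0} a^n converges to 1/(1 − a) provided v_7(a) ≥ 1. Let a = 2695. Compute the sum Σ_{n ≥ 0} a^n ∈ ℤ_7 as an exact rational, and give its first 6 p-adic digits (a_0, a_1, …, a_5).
Σ a^n = 1/(1 − a) = -1/2694;  first 6 digits = (1, 0, 6, 0, 2, 5)

v_7(a) = 2 ≥ 1, so the series converges in ℤ_7 to 1/(1 − a) = 1/(1 − 2695) = -1/2694. Expand this rational in ℤ_7: compute digits iteratively via d_i = x_i mod 7, x_{i+1} = (x_i − d_i)/7. The first 6 digits are (1, 0, 6, 0, 2, 5).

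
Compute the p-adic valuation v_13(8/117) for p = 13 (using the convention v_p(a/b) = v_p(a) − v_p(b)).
v_13(8/117) = -1

Factor powers of 13 from the numerator and denominator of the reduced fraction: 8 = 13^0 · 8 and 117 = 13^1 · 9. Apply v_p(a/b) = v_p(a) − v_p(b): v_13(8/117) = 0 − 1 = -1.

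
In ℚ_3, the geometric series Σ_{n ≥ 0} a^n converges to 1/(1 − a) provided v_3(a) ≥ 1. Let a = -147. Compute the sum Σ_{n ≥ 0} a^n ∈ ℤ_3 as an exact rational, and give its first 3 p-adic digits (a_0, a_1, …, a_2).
Σ a^n = 1/(1 − a) = 1/148;  first 3 digits = (1, 2, 2)

v_3(a) = 1 ≥ 1, so the series converges in ℤ_3 to 1/(1 − a) = 1/(1 − (-147)) = 1/148. Expand this rational in ℤ_3: compute digits iteratively via d_i = x_i mod 3, x_{i+1} = (x_i − d_i)/3. The first 3 digits are (1, 2, 2).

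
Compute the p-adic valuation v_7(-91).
v_7(-91) = 1

v_7(n) is the largest exponent k such that 7^k divides n. Factor out: -91 = -7^1 · 13. (Sign doesn't affect v_p.) So v_7(-91) = 1.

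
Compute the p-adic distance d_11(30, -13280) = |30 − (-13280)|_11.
d_11(30, -13280) = 1/1331

Step 1 — x − y = 30 − (-13280) = 13310. Step 2 — v_11(13310) = 3 (factor: 13310 = (11^3 · 10); the sign does not affect v_p). Step 3 — |x − y|_11 = 11^{-3} = 1/1331.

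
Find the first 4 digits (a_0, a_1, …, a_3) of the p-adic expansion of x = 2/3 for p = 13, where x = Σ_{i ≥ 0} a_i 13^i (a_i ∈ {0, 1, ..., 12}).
(a_0, …, a_3) = (5, 4, 4, 4)

v_13(2/3) = 0 (numerator and denominator both coprime to 13), so x ∈ ℤ_13^×. Compute digits iteratively via a_i = x_i mod 13, x_{i+1} = (x_i − a_i)/13, with x_0 = x:
  x_0 = 2/3;  a_0 = 5;  x_1 = (x_0 − 5)/13 = -1/3
  x_1 = -1/3;  a_1 = 4;  x_2 = (x_1 − 4)/13 = -1/3
  x_2 = -1/3;  a_2 = 4;  x_3 = (x_2 − 4)/13 = -1/3
  x_3 = -1/3;  a_3 = 4;  x_4 = (x_3 − 4)/13 = -1/3
Digits: (5, 4, 4, 4).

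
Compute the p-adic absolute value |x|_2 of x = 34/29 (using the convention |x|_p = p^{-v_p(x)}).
|34/29|_2 = 1/2

Step 1 — compute v_2(x) by factoring powers of 2 out of the numerator and denominator: v_2(34/29) = 1. Step 2 — apply |x|_p = p^{-v_p(x)} = 2^{-1} = 1/2.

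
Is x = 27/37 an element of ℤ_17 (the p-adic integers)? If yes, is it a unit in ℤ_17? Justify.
x ∈ ℤ_17^× (unit); v_17(x) = 0

ℤ_17 = {x ∈ ℚ_17 : v_17(x) ≥ 0} and ℤ_17^× = {x ∈ ℤ_17 : v_17(x) = 0}. Here v_17(27/37) = v_17(num) − v_17(den) = 0; compare against these criteria.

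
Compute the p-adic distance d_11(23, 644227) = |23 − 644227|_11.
d_11(23, 644227) = 1/161051

Step 1 — x − y = 23 − 644227 = -644204. Step 2 — v_11(-644204) = 5 (factor: -644204 = −(11^5 · 4); the sign does not affect v_p). Step 3 — |x − y|_11 = 11^{-5} = 1/161051.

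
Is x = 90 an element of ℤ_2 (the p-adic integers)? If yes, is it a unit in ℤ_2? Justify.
x ∈ ℤ_2 but not a unit; v_2(x) = 1 > 0

ℤ_2 = {x ∈ ℚ_2 : v_2(x) ≥ 0} and ℤ_2^× = {x ∈ ℤ_2 : v_2(x) = 0}. Here v_2(90) = v_2(num) − v_2(den) = 1; compare against these criteria.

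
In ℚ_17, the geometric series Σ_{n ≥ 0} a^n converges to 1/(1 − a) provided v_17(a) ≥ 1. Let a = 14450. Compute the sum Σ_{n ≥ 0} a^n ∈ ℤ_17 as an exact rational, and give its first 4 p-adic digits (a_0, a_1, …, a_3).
Σ a^n = 1/(1 − a) = -1/14449;  first 4 digits = (1, 0, 16, 2)

v_17(a) = 2 ≥ 1, so the series converges in ℤ_17 to 1/(1 − a) = 1/(1 − 14450) = -1/14449. Expand this rational in ℤ_17: compute digits iteratively via d_i = x_i mod 17, x_{i+1} = (x_i − d_i)/17. The first 4 digits are (1, 0, 16, 2).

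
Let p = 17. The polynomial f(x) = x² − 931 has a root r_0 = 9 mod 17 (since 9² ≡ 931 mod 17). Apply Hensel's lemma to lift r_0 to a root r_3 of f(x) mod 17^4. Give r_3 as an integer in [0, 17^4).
r_3 = 15598 (mod 83521)

Hensel's recurrence: r_{i+1} = r_i − f(r_i)·(f′(r_i))^{-1} mod 17^{i+2}, with f′(x) = 2x. Iterate:
  r_0 = 9 (mod 17)
  r_1 = 281 (mod 289)
  r_2 = 859 (mod 4913)
  r_3 = 15598 (mod 83521)
Final: r_3 = 15598, and one checks f(r_3) ≡ 0 mod 17^4.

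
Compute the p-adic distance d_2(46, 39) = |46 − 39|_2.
d_2(46, 39) = 1

Step 1 — x − y = 46 − 39 = 7. Step 2 — v_2(7) = 0 (factor: 7 = (2^0 · 7); the sign does not affect v_p). Step 3 — |x − y|_2 = 2^{0} = 1.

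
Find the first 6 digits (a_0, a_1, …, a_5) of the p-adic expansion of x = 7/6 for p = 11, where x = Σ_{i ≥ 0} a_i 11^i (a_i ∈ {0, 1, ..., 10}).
(a_0, …, a_5) = (3, 9, 1, 9, 1, 9)

v_11(7/6) = 0 (numerator and denominator both coprime to 11), so x ∈ ℤ_11^×. Compute digits iteratively via a_i = x_i mod 11, x_{i+1} = (x_i − a_i)/11, with x_0 = x:
  x_0 = 7/6;  a_0 = 3;  x_1 = (x_0 − 3)/11 = -1/6
  x_1 = -1/6;  a_1 = 9;  x_2 = (x_1 − 9)/11 = -5/6
  x_2 = -5/6;  a_2 = 1;  x_3 = (x_2 − 1)/11 = -1/6
  x_3 = -1/6;  a_3 = 9;  x_4 = (x_3 − 9)/11 = -5/6
  x_4 = -5/6;  a_4 = 1;  x_5 = (x_4 − 1)/11 = -1/6
  x_5 = -1/6;  a_5 = 9;  x_6 = (x_5 − 9)/11 = -5/6
Digits: (3, 9, 1, 9, 1, 9).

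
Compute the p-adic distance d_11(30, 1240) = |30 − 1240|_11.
d_11(30, 1240) = 1/121

Step 1 — x − y = 30 − 1240 = -1210. Step 2 — v_11(-1210) = 2 (factor: -1210 = −(11^2 · 10); the sign does not affect v_p). Step 3 — |x − y|_11 = 11^{-2} = 1/121.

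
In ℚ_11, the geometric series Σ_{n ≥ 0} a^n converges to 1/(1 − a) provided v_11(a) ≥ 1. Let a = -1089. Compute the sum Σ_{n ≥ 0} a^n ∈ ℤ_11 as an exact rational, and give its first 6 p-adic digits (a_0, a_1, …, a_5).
Σ a^n = 1/(1 − a) = 1/1090;  first 6 digits = (1, 0, 2, 10, 3, 7)

v_11(a) = 2 ≥ 1, so the series converges in ℤ_11 to 1/(1 − a) = 1/(1 − (-1089)) = 1/1090. Expand this rational in ℤ_11: compute digits iteratively via d_i = x_i mod 11, x_{i+1} = (x_i − d_i)/11. The first 6 digits are (1, 0, 2, 10, 3, 7).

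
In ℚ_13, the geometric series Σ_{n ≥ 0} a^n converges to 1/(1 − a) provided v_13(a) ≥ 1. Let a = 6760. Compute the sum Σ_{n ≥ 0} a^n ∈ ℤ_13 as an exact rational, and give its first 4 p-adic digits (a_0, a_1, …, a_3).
Σ a^n = 1/(1 − a) = -1/6759;  first 4 digits = (1, 0, 1, 3)

v_13(a) = 2 ≥ 1, so the series converges in ℤ_13 to 1/(1 − a) = 1/(1 − 6760) = -1/6759. Expand this rational in ℤ_13: compute digits iteratively via d_i = x_i mod 13, x_{i+1} = (x_i − d_i)/13. The first 4 digits are (1, 0, 1, 3).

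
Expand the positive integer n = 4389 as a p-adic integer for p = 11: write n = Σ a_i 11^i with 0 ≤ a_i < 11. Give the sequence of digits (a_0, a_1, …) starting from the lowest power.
(a_0, a_1, …) = (0, 3, 3, 3)

Repeated division by 11 gives the digits low-to-high: 4389 = 3·11^1 + 3·11^2 + 3·11^3. Digit sequence: (0, 3, 3, 3).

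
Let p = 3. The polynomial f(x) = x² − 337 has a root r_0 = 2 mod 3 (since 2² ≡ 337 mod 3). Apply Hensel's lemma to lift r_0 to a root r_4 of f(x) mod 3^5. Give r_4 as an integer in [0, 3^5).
r_4 = 65 (mod 243)

Hensel's recurrence: r_{i+1} = r_i − f(r_i)·(f′(r_i))^{-1} mod 3^{i+2}, with f′(x) = 2x. Iterate:
  r_0 = 2 (mod 3)
  r_1 = 2 (mod 9)
  r_2 = 11 (mod 27)
  r_3 = 65 (mod 81)
  r_4 = 65 (mod 243)
Final: r_4 = 65, and one checks f(r_4) ≡ 0 mod 3^5.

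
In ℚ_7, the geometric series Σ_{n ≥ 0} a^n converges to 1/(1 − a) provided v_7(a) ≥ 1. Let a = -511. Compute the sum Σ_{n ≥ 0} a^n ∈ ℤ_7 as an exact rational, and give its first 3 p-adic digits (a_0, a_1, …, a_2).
Σ a^n = 1/(1 − a) = 1/512;  first 3 digits = (1, 4, 5)

v_7(a) = 1 ≥ 1, so the series converges in ℤ_7 to 1/(1 − a) = 1/(1 − (-511)) = 1/512. Expand this rational in ℤ_7: compute digits iteratively via d_i = x_i mod 7, x_{i+1} = (x_i − d_i)/7. The first 3 digits are (1, 4, 5).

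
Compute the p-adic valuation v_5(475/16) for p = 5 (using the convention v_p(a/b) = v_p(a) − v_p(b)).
v_5(475/16) = 2

Factor powers of 5 from the numerator and denominator of the reduced fraction: 475 = 5^2 · 19 and 16 = 5^0 · 16. Apply v_p(a/b) = v_p(a) − v_p(b): v_5(475/16) = 2 − 0 = 2.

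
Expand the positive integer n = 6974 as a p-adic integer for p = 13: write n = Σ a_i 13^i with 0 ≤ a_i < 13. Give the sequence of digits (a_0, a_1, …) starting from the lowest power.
(a_0, a_1, …) = (6, 3, 2, 3)

Repeated division by 13 gives the digits low-to-high: 6974 = 6 + 3·13^1 + 2·13^2 + 3·13^3. Digit sequence: (6, 3, 2, 3).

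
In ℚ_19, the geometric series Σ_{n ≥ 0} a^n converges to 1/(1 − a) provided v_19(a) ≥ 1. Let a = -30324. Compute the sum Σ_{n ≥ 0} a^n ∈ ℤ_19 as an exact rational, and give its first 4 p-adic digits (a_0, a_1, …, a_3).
Σ a^n = 1/(1 − a) = 1/30325;  first 4 digits = (1, 0, 11, 14)

v_19(a) = 2 ≥ 1, so the series converges in ℤ_19 to 1/(1 − a) = 1/(1 − (-30324)) = 1/30325. Expand this rational in ℤ_19: compute digits iteratively via d_i = x_i mod 19, x_{i+1} = (x_i − d_i)/19. The first 4 digits are (1, 0, 11, 14).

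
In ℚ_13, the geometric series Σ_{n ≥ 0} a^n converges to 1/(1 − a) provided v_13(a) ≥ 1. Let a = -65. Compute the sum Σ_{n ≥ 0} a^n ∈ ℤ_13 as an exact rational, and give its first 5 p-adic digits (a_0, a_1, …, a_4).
Σ a^n = 1/(1 − a) = 1/66;  first 5 digits = (1, 8, 11, 6, 4)

v_13(a) = 1 ≥ 1, so the series converges in ℤ_13 to 1/(1 − a) = 1/(1 − (-65)) = 1/66. Expand this rational in ℤ_13: compute digits iteratively via d_i = x_i mod 13, x_{i+1} = (x_i − d_i)/13. The first 5 digits are (1, 8, 11, 6, 4).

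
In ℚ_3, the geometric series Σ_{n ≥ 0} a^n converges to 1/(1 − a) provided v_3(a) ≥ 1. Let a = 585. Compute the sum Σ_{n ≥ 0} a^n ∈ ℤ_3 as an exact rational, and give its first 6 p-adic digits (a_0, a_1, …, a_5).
Σ a^n = 1/(1 − a) = -1/584;  first 6 digits = (1, 0, 2, 0, 2, 0)

v_3(a) = 2 ≥ 1, so the series converges in ℤ_3 to 1/(1 − a) = 1/(1 − 585) = -1/584. Expand this rational in ℤ_3: compute digits iteratively via d_i = x_i mod 3, x_{i+1} = (x_i − d_i)/3. The first 6 digits are (1, 0, 2, 0, 2, 0).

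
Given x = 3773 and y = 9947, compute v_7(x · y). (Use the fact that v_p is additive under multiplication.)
v_7(37530031) = 6

v_p(x) = 3 (factor: 3773 = 7^3 · 11); v_p(y) = 3 (factor: 9947 = 7^3 · 29). Additivity: v_p(xy) = v_p(x) + v_p(y) = 3 + 3 = 6. (Direct check: xy = 37530031 = 7^6 · (319).)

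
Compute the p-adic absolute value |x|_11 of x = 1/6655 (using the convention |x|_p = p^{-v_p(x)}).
|1/6655|_11 = 1331

Step 1 — compute v_11(x) by factoring powers of 11 out of the numerator and denominator: v_11(1/6655) = -3. Step 2 — apply |x|_p = p^{-v_p(x)} = 11^{3} = 1331.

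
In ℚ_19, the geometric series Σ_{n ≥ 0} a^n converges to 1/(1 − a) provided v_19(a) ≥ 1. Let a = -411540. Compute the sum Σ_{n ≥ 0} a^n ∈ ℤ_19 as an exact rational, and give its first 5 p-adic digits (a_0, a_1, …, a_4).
Σ a^n = 1/(1 − a) = 1/411541;  first 5 digits = (1, 0, 0, 16, 15)

v_19(a) = 3 ≥ 1, so the series converges in ℤ_19 to 1/(1 − a) = 1/(1 − (-411540)) = 1/411541. Expand this rational in ℤ_19: compute digits iteratively via d_i = x_i mod 19, x_{i+1} = (x_i − d_i)/19. The first 5 digits are (1, 0, 0, 16, 15).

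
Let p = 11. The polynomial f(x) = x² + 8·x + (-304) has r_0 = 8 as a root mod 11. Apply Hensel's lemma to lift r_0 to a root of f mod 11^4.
r_3 = 5904 (mod 14641)

Hensel: r_{i+1} = r_i − f(r_i)·(f′(r_i))^{-1} mod 11^{i+2}, f′(x) = 2x + 8. Iterate:
  r_0 = 8 (mod 11)
  r_1 = 96 (mod 121)
  r_2 = 580 (mod 1331)
  r_3 = 5904 (mod 14641)
Final: r = 5904 satisfies f(r) ≡ 0 mod 11^4.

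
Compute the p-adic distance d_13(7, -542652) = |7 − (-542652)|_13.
d_13(7, -542652) = 1/28561

Step 1 — x − y = 7 − (-542652) = 542659. Step 2 — v_13(542659) = 4 (factor: 542659 = (13^4 · 19); the sign does not affect v_p). Step 3 — |x − y|_13 = 13^{-4} = 1/28561.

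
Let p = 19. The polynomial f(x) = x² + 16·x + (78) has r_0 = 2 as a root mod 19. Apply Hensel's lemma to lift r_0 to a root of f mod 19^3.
r_2 = 2776 (mod 6859)

Hensel: r_{i+1} = r_i − f(r_i)·(f′(r_i))^{-1} mod 19^{i+2}, f′(x) = 2x + 16. Iterate:
  r_0 = 2 (mod 19)
  r_1 = 249 (mod 361)
  r_2 = 2776 (mod 6859)
Final: r = 2776 satisfies f(r) ≡ 0 mod 19^3.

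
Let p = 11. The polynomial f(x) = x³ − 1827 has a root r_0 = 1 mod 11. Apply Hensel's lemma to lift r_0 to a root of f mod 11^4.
r_3 = 12871 (mod 14641)

Hensel: r_{i+1} = r_i − f(r_i)/f′(r_i) mod 11^{i+2}, where f′(x) = 3x². Iterate:
  r_0 = 1 (mod 11)
  r_1 = 45 (mod 121)
  r_2 = 892 (mod 1331)
  r_3 = 12871 (mod 14641)
Final: r = 12871 with f(r) ≡ 0 mod 11^4.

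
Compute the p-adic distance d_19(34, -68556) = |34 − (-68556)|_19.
d_19(34, -68556) = 1/6859

Step 1 — x − y = 34 − (-68556) = 68590. Step 2 — v_19(68590) = 3 (factor: 68590 = (19^3 · 10); the sign does not affect v_p). Step 3 — |x − y|_19 = 19^{-3} = 1/6859.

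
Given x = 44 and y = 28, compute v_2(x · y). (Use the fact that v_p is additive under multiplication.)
v_2(1232) = 4

v_p(x) = 2 (factor: 44 = 2^2 · 11); v_p(y) = 2 (factor: 28 = 2^2 · 7). Additivity: v_p(xy) = v_p(x) + v_p(y) = 2 + 2 = 4. (Direct check: xy = 1232 = 2^4 · (77).)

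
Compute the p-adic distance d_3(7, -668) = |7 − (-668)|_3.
d_3(7, -668) = 1/27

Step 1 — x − y = 7 − (-668) = 675. Step 2 — v_3(675) = 3 (factor: 675 = (3^3 · 25); the sign does not affect v_p). Step 3 — |x − y|_3 = 3^{-3} = 1/27.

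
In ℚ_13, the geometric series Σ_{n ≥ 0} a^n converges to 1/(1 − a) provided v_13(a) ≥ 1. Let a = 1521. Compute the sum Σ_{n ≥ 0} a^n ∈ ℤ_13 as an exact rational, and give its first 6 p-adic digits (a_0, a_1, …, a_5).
Σ a^n = 1/(1 − a) = -1/1520;  first 6 digits = (1, 0, 9, 0, 3, 6)

v_13(a) = 2 ≥ 1, so the series converges in ℤ_13 to 1/(1 − a) = 1/(1 − 1521) = -1/1520. Expand this rational in ℤ_13: compute digits iteratively via d_i = x_i mod 13, x_{i+1} = (x_i − d_i)/13. The first 6 digits are (1, 0, 9, 0, 3, 6).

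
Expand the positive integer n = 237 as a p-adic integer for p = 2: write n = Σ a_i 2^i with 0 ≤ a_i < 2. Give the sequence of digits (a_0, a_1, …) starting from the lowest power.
(a_0, a_1, …) = (1, 0, 1, 1, 0, 1, 1, 1)

Repeated division by 2 gives the digits low-to-high: 237 = 1 + 1·2^2 + 1·2^3 + 1·2^5 + 1·2^6 + 1·2^7. Digit sequence: (1, 0, 1, 1, 0, 1, 1, 1).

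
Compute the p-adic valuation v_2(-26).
v_2(-26) = 1

v_2(n) is the largest exponent k such that 2^k divides n. Factor out: -26 = -2^1 · 13. (Sign doesn't affect v_p.) So v_2(-26) = 1.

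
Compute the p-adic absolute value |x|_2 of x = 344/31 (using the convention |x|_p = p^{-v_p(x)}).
|344/31|_2 = 1/8

Step 1 — compute v_2(x) by factoring powers of 2 out of the numerator and denominator: v_2(344/31) = 3. Step 2 — apply |x|_p = p^{-v_p(x)} = 2^{-3} = 1/8.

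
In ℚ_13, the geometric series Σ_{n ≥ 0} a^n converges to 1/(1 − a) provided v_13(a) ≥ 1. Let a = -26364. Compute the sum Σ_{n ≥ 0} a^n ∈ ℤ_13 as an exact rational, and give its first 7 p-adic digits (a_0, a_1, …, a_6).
Σ a^n = 1/(1 − a) = 1/26365;  first 7 digits = (1, 0, 0, 1, 12, 12, 0)

v_13(a) = 3 ≥ 1, so the series converges in ℤ_13 to 1/(1 − a) = 1/(1 − (-26364)) = 1/26365. Expand this rational in ℤ_13: compute digits iteratively via d_i = x_i mod 13, x_{i+1} = (x_i − d_i)/13. The first 7 digits are (1, 0, 0, 1, 12, 12, 0).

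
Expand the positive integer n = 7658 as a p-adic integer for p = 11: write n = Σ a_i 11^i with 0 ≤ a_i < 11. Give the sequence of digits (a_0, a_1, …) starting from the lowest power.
(a_0, a_1, …) = (2, 3, 8, 5)

Repeated division by 11 gives the digits low-to-high: 7658 = 2 + 3·11^1 + 8·11^2 + 5·11^3. Digit sequence: (2, 3, 8, 5).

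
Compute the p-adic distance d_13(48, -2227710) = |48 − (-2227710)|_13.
d_13(48, -2227710) = 1/371293

Step 1 — x − y = 48 − (-2227710) = 2227758. Step 2 — v_13(2227758) = 5 (factor: 2227758 = (13^5 · 6); the sign does not affect v_p). Step 3 — |x − y|_13 = 13^{-5} = 1/371293.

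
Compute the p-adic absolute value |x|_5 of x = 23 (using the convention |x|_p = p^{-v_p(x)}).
|23|_5 = 1

Step 1 — compute v_5(x) by factoring powers of 5 out of the numerator and denominator: v_5(23) = 0. Step 2 — apply |x|_p = p^{-v_p(x)} = 5^{0} = 1.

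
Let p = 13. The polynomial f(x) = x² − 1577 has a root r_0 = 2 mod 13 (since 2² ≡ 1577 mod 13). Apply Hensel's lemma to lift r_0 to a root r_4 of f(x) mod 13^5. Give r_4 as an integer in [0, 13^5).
r_4 = 169522 (mod 371293)

Hensel's recurrence: r_{i+1} = r_i − f(r_i)·(f′(r_i))^{-1} mod 13^{i+2}, with f′(x) = 2x. Iterate:
  r_0 = 2 (mod 13)
  r_1 = 15 (mod 169)
  r_2 = 353 (mod 2197)
  r_3 = 26717 (mod 28561)
  r_4 = 169522 (mod 371293)
Final: r_4 = 169522, and one checks f(r_4) ≡ 0 mod 13^5.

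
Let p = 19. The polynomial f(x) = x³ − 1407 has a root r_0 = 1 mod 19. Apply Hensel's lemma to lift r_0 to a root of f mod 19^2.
r_1 = 229 (mod 361)

Hensel: r_{i+1} = r_i − f(r_i)/f′(r_i) mod 19^{i+2}, where f′(x) = 3x². Iterate:
  r_0 = 1 (mod 19)
  r_1 = 229 (mod 361)
Final: r = 229 with f(r) ≡ 0 mod 19^2.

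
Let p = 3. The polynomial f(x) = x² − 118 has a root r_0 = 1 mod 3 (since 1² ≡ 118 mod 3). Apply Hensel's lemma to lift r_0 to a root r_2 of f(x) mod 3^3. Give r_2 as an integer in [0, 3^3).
r_2 = 19 (mod 27)

Hensel's recurrence: r_{i+1} = r_i − f(r_i)·(f′(r_i))^{-1} mod 3^{i+2}, with f′(x) = 2x. Iterate:
  r_0 = 1 (mod 3)
  r_1 = 1 (mod 9)
  r_2 = 19 (mod 27)
Final: r_2 = 19, and one checks f(r_2) ≡ 0 mod 3^3.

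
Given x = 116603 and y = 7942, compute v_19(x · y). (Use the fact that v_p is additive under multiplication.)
v_19(926061026) = 5

v_p(x) = 3 (factor: 116603 = 19^3 · 17); v_p(y) = 2 (factor: 7942 = 19^2 · 22). Additivity: v_p(xy) = v_p(x) + v_p(y) = 3 + 2 = 5. (Direct check: xy = 926061026 = 19^5 · (374).)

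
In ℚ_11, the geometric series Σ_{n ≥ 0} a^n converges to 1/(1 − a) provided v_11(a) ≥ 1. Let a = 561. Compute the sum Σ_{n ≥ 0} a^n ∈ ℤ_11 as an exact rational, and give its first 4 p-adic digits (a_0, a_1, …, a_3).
Σ a^n = 1/(1 − a) = -1/560;  first 4 digits = (1, 7, 9, 7)

v_11(a) = 1 ≥ 1, so the series converges in ℤ_11 to 1/(1 − a) = 1/(1 − 561) = -1/560. Expand this rational in ℤ_11: compute digits iteratively via d_i = x_i mod 11, x_{i+1} = (x_i − d_i)/11. The first 4 digits are (1, 7, 9, 7).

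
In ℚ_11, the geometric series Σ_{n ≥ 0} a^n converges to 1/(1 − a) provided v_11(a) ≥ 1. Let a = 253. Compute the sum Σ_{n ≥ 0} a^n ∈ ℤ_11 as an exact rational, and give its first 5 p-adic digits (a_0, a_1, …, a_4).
Σ a^n = 1/(1 − a) = -1/252;  first 5 digits = (1, 1, 3, 5, 0)

v_11(a) = 1 ≥ 1, so the series converges in ℤ_11 to 1/(1 − a) = 1/(1 − 253) = -1/252. Expand this rational in ℤ_11: compute digits iteratively via d_i = x_i mod 11, x_{i+1} = (x_i − d_i)/11. The first 5 digits are (1, 1, 3, 5, 0).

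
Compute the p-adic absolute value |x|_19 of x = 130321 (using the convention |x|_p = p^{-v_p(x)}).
|130321|_19 = 1/130321

Step 1 — compute v_19(x) by factoring powers of 19 out of the numerator and denominator: v_19(130321) = 4. Step 2 — apply |x|_p = p^{-v_p(x)} = 19^{-4} = 1/130321.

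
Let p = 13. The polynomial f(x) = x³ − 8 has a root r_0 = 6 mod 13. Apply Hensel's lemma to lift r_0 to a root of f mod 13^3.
r_2 = 123 (mod 2197)

Hensel: r_{i+1} = r_i − f(r_i)/f′(r_i) mod 13^{i+2}, where f′(x) = 3x². Iterate:
  r_0 = 6 (mod 13)
  r_1 = 123 (mod 169)
  r_2 = 123 (mod 2197)
Final: r = 123 with f(r) ≡ 0 mod 13^3.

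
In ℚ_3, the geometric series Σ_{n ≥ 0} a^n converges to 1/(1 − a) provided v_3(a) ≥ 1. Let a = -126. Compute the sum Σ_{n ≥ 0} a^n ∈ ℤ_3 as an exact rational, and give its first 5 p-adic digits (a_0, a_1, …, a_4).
Σ a^n = 1/(1 − a) = 1/127;  first 5 digits = (1, 0, 1, 1, 2)

v_3(a) = 2 ≥ 1, so the series converges in ℤ_3 to 1/(1 − a) = 1/(1 − (-126)) = 1/127. Expand this rational in ℤ_3: compute digits iteratively via d_i = x_i mod 3, x_{i+1} = (x_i − d_i)/3. The first 5 digits are (1, 0, 1, 1, 2).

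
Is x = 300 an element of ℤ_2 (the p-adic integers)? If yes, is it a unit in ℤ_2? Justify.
x ∈ ℤ_2 but not a unit; v_2(x) = 2 > 0

ℤ_2 = {x ∈ ℚ_2 : v_2(x) ≥ 0} and ℤ_2^× = {x ∈ ℤ_2 : v_2(x) = 0}. Here v_2(300) = v_2(num) − v_2(den) = 2; compare against these criteria.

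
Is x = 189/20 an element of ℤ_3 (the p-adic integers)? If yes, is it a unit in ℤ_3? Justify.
x ∈ ℤ_3 but not a unit; v_3(x) = 3 > 0

ℤ_3 = {x ∈ ℚ_3 : v_3(x) ≥ 0} and ℤ_3^× = {x ∈ ℤ_3 : v_3(x) = 0}. Here v_3(189/20) = v_3(num) − v_3(den) = 3; compare against these criteria.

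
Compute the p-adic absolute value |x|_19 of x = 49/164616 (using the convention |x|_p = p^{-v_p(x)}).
|49/164616|_19 = 6859

Step 1 — compute v_19(x) by factoring powers of 19 out of the numerator and denominator: v_19(49/164616) = -3. Step 2 — apply |x|_p = p^{-v_p(x)} = 19^{3} = 6859.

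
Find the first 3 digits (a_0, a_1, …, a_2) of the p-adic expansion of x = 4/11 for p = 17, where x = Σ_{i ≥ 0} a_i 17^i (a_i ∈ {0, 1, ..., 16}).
(a_0, …, a_2) = (5, 9, 1)

v_17(4/11) = 0 (numerator and denominator both coprime to 17), so x ∈ ℤ_17^×. Compute digits iteratively via a_i = x_i mod 17, x_{i+1} = (x_i − a_i)/17, with x_0 = x:
  x_0 = 4/11;  a_0 = 5;  x_1 = (x_0 − 5)/17 = -3/11
  x_1 = -3/11;  a_1 = 9;  x_2 = (x_1 − 9)/17 = -6/11
  x_2 = -6/11;  a_2 = 1;  x_3 = (x_2 − 1)/17 = -1/11
Digits: (5, 9, 1).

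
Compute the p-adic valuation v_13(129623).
v_13(129623) = 3

v_13(n) is the largest exponent k such that 13^k divides n. Factor out: 129623 = 13^3 · 59. (Sign doesn't affect v_p.) So v_13(129623) = 3.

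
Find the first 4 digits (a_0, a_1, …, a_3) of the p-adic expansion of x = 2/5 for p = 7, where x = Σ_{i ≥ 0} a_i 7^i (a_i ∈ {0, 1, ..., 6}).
(a_0, …, a_3) = (6, 2, 1, 4)

v_7(2/5) = 0 (numerator and denominator both coprime to 7), so x ∈ ℤ_7^×. Compute digits iteratively via a_i = x_i mod 7, x_{i+1} = (x_i − a_i)/7, with x_0 = x:
  x_0 = 2/5;  a_0 = 6;  x_1 = (x_0 − 6)/7 = -4/5
  x_1 = -4/5;  a_1 = 2;  x_2 = (x_1 − 2)/7 = -2/5
  x_2 = -2/5;  a_2 = 1;  x_3 = (x_2 − 1)/7 = -1/5
  x_3 = -1/5;  a_3 = 4;  x_4 = (x_3 − 4)/7 = -3/5
Digits: (6, 2, 1, 4).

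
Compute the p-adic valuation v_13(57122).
v_13(57122) = 4

v_13(n) is the largest exponent k such that 13^k divides n. Factor out: 57122 = 13^4 · 2. (Sign doesn't affect v_p.) So v_13(57122) = 4.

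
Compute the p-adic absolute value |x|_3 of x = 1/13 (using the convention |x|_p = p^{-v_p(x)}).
|1/13|_3 = 1

Step 1 — compute v_3(x) by factoring powers of 3 out of the numerator and denominator: v_3(1/13) = 0. Step 2 — apply |x|_p = p^{-v_p(x)} = 3^{0} = 1.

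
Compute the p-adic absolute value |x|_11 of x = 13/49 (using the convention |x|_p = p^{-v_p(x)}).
|13/49|_11 = 1

Step 1 — compute v_11(x) by factoring powers of 11 out of the numerator and denominator: v_11(13/49) = 0. Step 2 — apply |x|_p = p^{-v_p(x)} = 11^{0} = 1.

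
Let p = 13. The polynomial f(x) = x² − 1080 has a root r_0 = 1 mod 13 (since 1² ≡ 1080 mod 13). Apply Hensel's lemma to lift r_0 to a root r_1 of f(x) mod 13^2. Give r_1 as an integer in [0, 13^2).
r_1 = 118 (mod 169)

Hensel's recurrence: r_{i+1} = r_i − f(r_i)·(f′(r_i))^{-1} mod 13^{i+2}, with f′(x) = 2x. Iterate:
  r_0 = 1 (mod 13)
  r_1 = 118 (mod 169)
Final: r_1 = 118, and one checks f(r_1) ≡ 0 mod 13^2.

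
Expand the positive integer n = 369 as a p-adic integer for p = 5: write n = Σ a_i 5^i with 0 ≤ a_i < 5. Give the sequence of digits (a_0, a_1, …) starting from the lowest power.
(a_0, a_1, …) = (4, 3, 4, 2)

Repeated division by 5 gives the digits low-to-high: 369 = 4 + 3·5^1 + 4·5^2 + 2·5^3. Digit sequence: (4, 3, 4, 2).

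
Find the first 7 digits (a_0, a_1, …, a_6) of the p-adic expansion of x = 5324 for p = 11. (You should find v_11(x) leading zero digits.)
(a_0, …, a_6) = (0, 0, 0, 4, 0, 0, 0)

v_11(5324) = 3, so a_0 = ... = a_2 = 0. Factor out: x = 11^3 · u with u = 4 a unit in ℤ_11. Expand u iteratively via a_{v+i} = u_i mod 11, u_{i+1} = (u_i − a_{v+i})/11:
  u_0 = 4;  a_3 = 4;  u_1 = (u_0 − 4)/11 = 0
  u_1 = 0;  a_4 = 0;  u_2 = (u_1 − 0)/11 = 0
  u_2 = 0;  a_5 = 0;  u_3 = (u_2 − 0)/11 = 0
  u_3 = 0;  a_6 = 0;  u_4 = (u_3 − 0)/11 = 0
Digits: (0, 0, 0, 4, 0, 0, 0).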